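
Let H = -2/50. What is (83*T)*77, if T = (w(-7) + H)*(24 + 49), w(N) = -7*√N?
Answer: -466543/25 - 3265801*I*√7 ≈ -18662.0 - 8.6405e+6*I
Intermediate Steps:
H = -1/25 (H = -2*1/50 = -1/25 ≈ -0.040000)
T = -73/25 - 511*I*√7 (T = (-7*I*√7 - 1/25)*(24 + 49) = (-7*I*√7 - 1/25)*73 = (-1/25 - 7*I*√7)*73 = -73/25 - 511*I*√7 ≈ -2.92 - 1352.0*I)
(83*T)*77 = (83*(-73/25 - 511*I*√7))*77 = (-6059/25 - 42413*I*√7)*77 = -466543/25 - 3265801*I*√7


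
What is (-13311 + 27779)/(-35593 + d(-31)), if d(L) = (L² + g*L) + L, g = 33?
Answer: -7234/17843 ≈ -0.40543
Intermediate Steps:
d(L) = L² + 34*L (d(L) = (L² + 33*L) + L = L² + 34*L)
(-13311 + 27779)/(-35593 + d(-31)) = (-13311 + 27779)/(-35593 - 31*(34 - 31)) = 14468/(-35593 - 31*3) = 14468/(-35593 - 93) = 14468/(-35686) = 14468*(-1/35686) = -7234/17843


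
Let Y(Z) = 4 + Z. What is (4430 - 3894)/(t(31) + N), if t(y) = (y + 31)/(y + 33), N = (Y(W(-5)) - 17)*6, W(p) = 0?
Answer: -17152/2465 ≈ -6.9582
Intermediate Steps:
N = -78 (N = ((4 + 0) - 17)*6 = (4 - 17)*6 = -13*6 = -78)
t(y) = (31 + y)/(33 + y)
(4430 - 3894)/(t(31) + N) = (4430 - 3894)/((31 + 31)/(33 + 31) - 78) = 536/(62/64 - 78) = 536/((1/64)*62 - 78) = 536/(31/32 - 78) = 536/(-2465/32) = 536*(-32/2465) = -17152/2465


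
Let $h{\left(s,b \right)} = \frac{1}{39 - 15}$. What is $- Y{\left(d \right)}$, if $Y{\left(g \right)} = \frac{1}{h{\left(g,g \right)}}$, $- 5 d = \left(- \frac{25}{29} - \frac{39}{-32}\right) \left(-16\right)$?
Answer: $-24$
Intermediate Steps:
$h{\left(s,b \right)} = \frac{1}{24}$
$d = \frac{331}{290}$ ($d = - \frac{\left(- \frac{25}{29} - \frac{39}{-32}\right) \left(-16\right)}{5} = - \frac{\left(\left(-25\right) \frac{1}{29} - - \frac{39}{32}\right) \left(-16\right)}{5} = - \frac{\left(- \frac{25}{29} + \frac{39}{32}\right) \left(-16\right)}{5} = - \frac{\frac{331}{928} \left(-16\right)}{5} = \left(- \frac{1}{5}\right) \left(- \frac{331}{58}\right) = \frac{331}{290} \approx 1.1414$)
$Y{\left(g \right)} = 24$ ($Y{\left(g \right)} = \frac{1}{\frac{1}{24}} = 24$)
$- Y{\left(d \right)} = \left(-1\right) 24 = -24$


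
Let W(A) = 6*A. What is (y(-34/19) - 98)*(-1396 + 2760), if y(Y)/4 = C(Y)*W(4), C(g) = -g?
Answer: 1912328/19 ≈ 1.0065e+5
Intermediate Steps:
y(Y) = -96*Y (y(Y) = 4*((-Y)*(6*4)) = 4*(-Y*24) = 4*(-24*Y) = -96*Y)
(y(-34/19) - 98)*(-1396 + 2760) = (-(-3264)/19 - 98)*(-1396 + 2760) = (-(-3264)/19 - 98)*1364 = (-96*(-34/19) - 98)*1364 = (3264/19 - 98)*1364 = (1402/19)*1364 = 1912328/19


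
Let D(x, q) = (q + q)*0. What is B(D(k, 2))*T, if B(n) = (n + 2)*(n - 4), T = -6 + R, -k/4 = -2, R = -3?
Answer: 72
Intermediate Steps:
k = 8 (k = -4*(-2) = 8)
D(x, q) = 0 (D(x, q) = (2*q)*0 = 0)
T = -9 (T = -6 - 3 = -9)
B(n) = (-4 + n)*(2 + n) (B(n) = (2 + n)*(-4 + n) = (-4 + n)*(2 + n))
B(D(k, 2))*T = (-8 + 0² - 2*0)*(-9) = (-8 + 0 + 0)*(-9) = -8*(-9) = 72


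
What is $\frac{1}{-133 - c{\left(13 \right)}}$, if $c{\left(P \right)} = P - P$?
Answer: $- \frac{1}{133} \approx -0.0075188$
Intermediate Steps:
$c{\left(P \right)} = 0$
$\frac{1}{-133 - c{\left(13 \right)}} = \frac{1}{-133 - 0} = \frac{1}{-133 + 0} = \frac{1}{-133} = - \frac{1}{133}$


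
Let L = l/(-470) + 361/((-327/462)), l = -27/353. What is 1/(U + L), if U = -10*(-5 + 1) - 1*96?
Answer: -18084190/10236312237 ≈ -0.0017667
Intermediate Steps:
U = -56 (U = -10*(-4) - 96 = 40 - 96 = -56)
l = -27/353 (l = -27*1/353 = -27/353 ≈ -0.076487)
L = -9223597597/18084190 (L = -27/353/(-470) + 361/((-327/462)) = -27/353*(-1/470) + 361/((-327*1/462)) = 27/165910 + 361/(-109/154) = 27/165910 + 361*(-154/109) = 27/165910 - 55594/109 = -9223597597/18084190 ≈ -510.04)
1/(U + L) = 1/(-56 - 9223597597/18084190) = 1/(-10236312237/18084190) = -18084190/10236312237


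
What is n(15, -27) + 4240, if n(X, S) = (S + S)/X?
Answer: 21182/5 ≈ 4236.4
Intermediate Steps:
n(X, S) = 2*S/X (n(X, S) = (2*S)/X = 2*S/X)
n(15, -27) + 4240 = 2*(-27)/15 + 4240 = 2*(-27)*(1/15) + 4240 = -18/5 + 4240 = 21182/5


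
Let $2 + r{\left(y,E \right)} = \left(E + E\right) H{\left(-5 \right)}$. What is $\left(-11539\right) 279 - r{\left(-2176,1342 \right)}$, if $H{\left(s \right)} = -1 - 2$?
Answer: $-3211327$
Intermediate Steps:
$H{\left(s \right)} = -3$
$r{\left(y,E \right)} = -2 - 6 E$ ($r{\left(y,E \right)} = -2 + \left(E + E\right) \left(-3\right) = -2 + 2 E \left(-3\right) = -2 - 6 E$)
$\left(-11539\right) 279 - r{\left(-2176,1342 \right)} = \left(-11539\right) 279 - \left(-2 - 8052\right) = -3219381 - \left(-2 - 8052\right) = -3219381 - -8054 = -3219381 + 8054 = -3211327$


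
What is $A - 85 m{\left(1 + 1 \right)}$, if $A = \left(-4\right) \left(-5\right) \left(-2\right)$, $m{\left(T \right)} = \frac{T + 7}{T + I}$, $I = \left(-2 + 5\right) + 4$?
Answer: $-125$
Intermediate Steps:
$I = 7$ ($I = 3 + 4 = 7$)
$m{\left(T \right)} = 1$ ($m{\left(T \right)} = \frac{T + 7}{T + 7} = \frac{7 + T}{7 + T} = 1$)
$A = -40$ ($A = 20 \left(-2\right) = -40$)
$A - 85 m{\left(1 + 1 \right)} = -40 - 85 = -125$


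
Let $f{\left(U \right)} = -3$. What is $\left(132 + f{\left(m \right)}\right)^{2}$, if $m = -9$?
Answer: $16641$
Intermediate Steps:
$\left(132 + f{\left(m \right)}\right)^{2} = \left(132 - 3\right)^{2} = 129^{2} = 16641$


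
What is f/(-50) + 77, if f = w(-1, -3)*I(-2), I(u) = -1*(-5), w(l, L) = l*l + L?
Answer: 386/5 ≈ 77.200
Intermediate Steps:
w(l, L) = L + l² (w(l, L) = l² + L = L + l²)
I(u) = 5
f = -10 (f = (-3 + (-1)²)*5 = (-3 + 1)*5 = -2*5 = -10)
f/(-50) + 77 = -10/(-50) + 77 = -1/50*(-10) + 77 = ⅕ + 77 = 386/5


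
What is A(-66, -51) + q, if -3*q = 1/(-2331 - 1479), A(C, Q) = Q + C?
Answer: -1337309/11430 ≈ -117.00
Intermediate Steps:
A(C, Q) = C + Q
q = 1/11430 (q = -1/(3*(-2331 - 1479)) = -⅓/(-3810) = -⅓*(-1/3810) = 1/11430 ≈ 8.7489e-5)
A(-66, -51) + q = (-66 - 51) + 1/11430 = -117 + 1/11430 = -1337309/11430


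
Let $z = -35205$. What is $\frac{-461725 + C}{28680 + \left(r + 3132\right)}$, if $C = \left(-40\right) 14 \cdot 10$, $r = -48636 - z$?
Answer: $- \frac{155775}{6127} \approx -25.424$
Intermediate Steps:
$r = -13431$ ($r = -48636 - -35205 = -48636 + 35205 = -13431$)
$C = -5600$ ($C = \left(-560\right) 10 = -5600$)
$\frac{-461725 + C}{28680 + \left(r + 3132\right)} = \frac{-461725 - 5600}{28680 + \left(-13431 + 3132\right)} = - \frac{467325}{28680 - 10299} = - \frac{467325}{18381} = \left(-467325\right) \frac{1}{18381} = - \frac{155775}{6127}$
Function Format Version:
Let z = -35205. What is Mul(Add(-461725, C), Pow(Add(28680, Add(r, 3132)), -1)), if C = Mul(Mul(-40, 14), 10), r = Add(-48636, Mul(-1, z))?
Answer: Rational(-155775, 6127) ≈ -25.424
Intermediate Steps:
r = -13431 (r = Add(-48636, Mul(-1, -35205)) = Add(-48636, 35205) = -13431)
C = -5600 (C = Mul(-560, 10) = -5600)
Mul(Add(-461725, C), Pow(Add(28680, Add(r, 3132)), -1)) = Mul(Add(-461725, -5600), Pow(Add(28680, Add(-13431, 3132)), -1)) = Mul(-467325, Pow(Add(28680, -10299), -1)) = Mul(-467325, Pow(18381, -1)) = Mul(-467325, Rational(1, 18381)) = Rational(-155775, 6127)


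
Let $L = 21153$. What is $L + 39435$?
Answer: $60588$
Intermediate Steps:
$L + 39435 = 21153 + 39435 = 60588$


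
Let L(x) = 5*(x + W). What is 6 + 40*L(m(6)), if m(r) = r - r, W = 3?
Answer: 606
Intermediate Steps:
m(r) = 0
L(x) = 15 + 5*x (L(x) = 5*(x + 3) = 5*(3 + x) = 15 + 5*x)
6 + 40*L(m(6)) = 6 + 40*(15 + 5*0) = 6 + 40*(15 + 0) = 6 + 40*15 = 6 + 600 = 606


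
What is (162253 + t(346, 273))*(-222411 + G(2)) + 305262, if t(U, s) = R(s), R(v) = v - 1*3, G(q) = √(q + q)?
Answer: -36146272645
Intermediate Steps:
G(q) = √2*√q (G(q) = √(2*q) = √2*√q)
R(v) = -3 + v (R(v) = v - 3 = -3 + v)
t(U, s) = -3 + s
(162253 + t(346, 273))*(-222411 + G(2)) + 305262 = (162253 + (-3 + 273))*(-222411 + √2*√2) + 305262 = (162253 + 270)*(-222411 + 2) + 305262 = 162523*(-222409) + 305262 = -36146577907 + 305262 = -36146272645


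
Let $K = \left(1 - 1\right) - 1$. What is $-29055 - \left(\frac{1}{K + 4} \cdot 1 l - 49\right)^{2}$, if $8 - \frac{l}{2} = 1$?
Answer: $- \frac{279184}{9} \approx -31020.0$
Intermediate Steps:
$l = 14$ ($l = 16 - 2 = 14$)
$K = -1$ ($K = 0 - 1 = -1$)
$-29055 - \left(\frac{1}{K + 4} \cdot 1 l - 49\right)^{2} = -29055 - \left(\frac{1}{-1 + 4} \cdot 1 \cdot 14 - 49\right)^{2} = -29055 - \left(\frac{1}{3} \cdot 1 \cdot 14 - 49\right)^{2} = -29055 - \left(\frac{1}{3} \cdot 14 - 49\right)^{2} = -29055 - \left(\frac{14}{3} - 49\right)^{2} = -29055 - \left(- \frac{133}{3}\right)^{2} = -29055 - \frac{17689}{9} = - \frac{279184}{9}$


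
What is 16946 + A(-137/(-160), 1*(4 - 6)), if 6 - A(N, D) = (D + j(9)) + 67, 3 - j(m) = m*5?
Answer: 16929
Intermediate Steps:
j(m) = 3 - 5*m (j(m) = 3 - m*5 = 3 - 5*m)
A(N, D) = -19 - D (A(N, D) = 6 - ((D + (3 - 5*9)) + 67) = 6 - ((D + (3 - 45)) + 67) = 6 - ((D - 42) + 67) = 6 - ((-42 + D) + 67) = 6 - (25 + D) = 6 + (-25 - D) = -19 - D)
16946 + A(-137/(-160), 1*(4 - 6)) = 16946 + (-19 - (4 - 6)) = 16946 + (-19 - (-2)) = 16946 + (-19 - 1*(-2)) = 16946 + (-19 + 2) = 16946 - 17 = 16929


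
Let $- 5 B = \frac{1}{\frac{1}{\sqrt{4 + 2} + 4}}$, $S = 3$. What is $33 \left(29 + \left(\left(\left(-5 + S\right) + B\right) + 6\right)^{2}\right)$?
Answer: $\frac{32571}{25} - \frac{1056 \sqrt{6}}{25} \approx 1199.4$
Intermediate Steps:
$B = - \frac{4}{5} - \frac{\sqrt{6}}{5}$ ($B = - \frac{1}{5 \frac{1}{\sqrt{4 + 2} + 4}} = - \frac{1}{5 \frac{1}{\sqrt{6} + 4}} = - \frac{1}{5 \frac{1}{4 + \sqrt{6}}} = - \frac{4 + \sqrt{6}}{5} = - \frac{4}{5} - \frac{\sqrt{6}}{5} \approx -1.2899$)
$33 \left(29 + \left(\left(\left(-5 + S\right) + B\right) + 6\right)^{2}\right) = 33 \left(29 + \left(\left(\left(-5 + 3\right) - \left(\frac{4}{5} + \frac{\sqrt{6}}{5}\right)\right) + 6\right)^{2}\right) = 33 \left(29 + \left(\left(-2 - \left(\frac{4}{5} + \frac{\sqrt{6}}{5}\right)\right) + 6\right)^{2}\right) = 33 \left(29 + \left(\left(- \frac{14}{5} - \frac{\sqrt{6}}{5}\right) + 6\right)^{2}\right) = 33 \left(29 + \left(\frac{16}{5} - \frac{\sqrt{6}}{5}\right)^{2}\right) = 957 + 33 \left(\frac{16}{5} - \frac{\sqrt{6}}{5}\right)^{2}$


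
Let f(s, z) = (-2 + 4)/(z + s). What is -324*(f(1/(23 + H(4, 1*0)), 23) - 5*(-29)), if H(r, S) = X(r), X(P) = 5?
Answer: -10106748/215 ≈ -47008.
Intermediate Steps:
H(r, S) = 5
f(s, z) = 2/(s + z)
-324*(f(1/(23 + H(4, 1*0)), 23) - 5*(-29)) = -324*(2/(1/(23 + 5) + 23) - 5*(-29)) = -324*(2/(1/28 + 23) + 145) = -324*(2/(645/28) + 145) = -324*(2*(28/645) + 145) = -324*(56/645 + 145) = -324*93581/645 = -10106748/215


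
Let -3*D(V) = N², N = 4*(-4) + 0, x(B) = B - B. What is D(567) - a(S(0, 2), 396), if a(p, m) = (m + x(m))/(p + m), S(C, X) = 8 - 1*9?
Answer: -102308/1185 ≈ -86.336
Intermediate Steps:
x(B) = 0
S(C, X) = -1 (S(C, X) = 8 - 9 = -1)
a(p, m) = m/(m + p) (a(p, m) = (m + 0)/(p + m) = m/(m + p))
N = -16 (N = -16 + 0 = -16)
D(V) = -256/3 (D(V) = -⅓*(-16)² = -⅓*256 = -256/3)
D(567) - a(S(0, 2), 396) = -256/3 - 396/(396 - 1) = -256/3 - 396/395 = -102308/1185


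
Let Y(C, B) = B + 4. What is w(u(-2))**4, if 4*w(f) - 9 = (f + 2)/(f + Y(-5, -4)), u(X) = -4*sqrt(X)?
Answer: 635201/16384 + 3995*I*sqrt(2)/1024 ≈ 38.77 + 5.5174*I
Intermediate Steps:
Y(C, B) = 4 + B
w(f) = 9/4 + (2 + f)/(4*f) (w(f) = 9/4 + ((f + 2)/(f + (4 - 4)))/4 = 9/4 + ((2 + f)/(f + 0))/4 = 9/4 + ((2 + f)/f)/4 = 9/4 + (2 + f)/(4*f))
w(u(-2))**4 = ((1 + 5*(-4*I*sqrt(2)))/(2*((-4*I*sqrt(2)))))**4 = ((I*sqrt(2)/8)*(1 - 20*I*sqrt(2))/2)**4 = (I*sqrt(2)*(1 - 20*I*sqrt(2))/16)**4 = (1 - 20*I*sqrt(2))**4/16384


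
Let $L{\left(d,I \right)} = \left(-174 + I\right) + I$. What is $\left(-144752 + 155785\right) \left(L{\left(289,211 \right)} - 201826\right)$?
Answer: $-2224010074$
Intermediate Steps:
$L{\left(d,I \right)} = -174 + 2 I$
$\left(-144752 + 155785\right) \left(L{\left(289,211 \right)} - 201826\right) = \left(-144752 + 155785\right) \left(\left(-174 + 2 \cdot 211\right) - 201826\right) = 11033 \left(\left(-174 + 422\right) - 201826\right) = 11033 \left(248 - 201826\right) = 11033 \left(-201578\right) = -2224010074$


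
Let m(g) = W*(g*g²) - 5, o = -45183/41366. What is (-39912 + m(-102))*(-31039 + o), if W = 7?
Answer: 9589424218538461/41366 ≈ 2.3182e+11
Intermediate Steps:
o = -45183/41366 ≈ -1.0923
m(g) = -5 + 7*g³ (m(g) = 7*(g*g²) - 5 = 7*g³ - 5 = -5 + 7*g³)
(-39912 + m(-102))*(-31039 + o) = (-39912 + (-5 + 7*(-102)³))*(-31039 - 45183/41366) = (-39912 + (-5 + 7*(-1061208)))*(-1284004457/41366) = (-39912 + (-5 - 7428456))*(-1284004457/41366) = (-39912 - 7428461)*(-1284004457/41366) = -7468373*(-1284004457/41366) = 9589424218538461/41366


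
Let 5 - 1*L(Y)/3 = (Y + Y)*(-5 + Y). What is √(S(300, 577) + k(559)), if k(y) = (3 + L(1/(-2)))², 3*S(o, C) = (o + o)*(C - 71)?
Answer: √404809/2 ≈ 318.12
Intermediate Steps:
L(Y) = 15 - 6*Y*(-5 + Y) (L(Y) = 15 - 3*(Y + Y)*(-5 + Y) = 15 - 3*2*Y*(-5 + Y) = 15 - 6*Y*(-5 + Y))
S(o, C) = 2*o*(-71 + C)/3 (S(o, C) = ((o + o)*(C - 71))/3 = ((2*o)*(-71 + C))/3 = (2*o*(-71 + C))/3 = 2*o*(-71 + C)/3)
k(y) = 9/4 (k(y) = (3 + (15 - 6*(1/(-2))² + 30*(1/(-2))))² = (3 + (15 - 6*(1*(-½))² + 30*(1*(-½))))² = (3 + (15 - 6*(-½)² + 30*(-½)))² = (3 + (15 - 6*¼ - 15))² = (3 + (15 - 3/2 - 15))² = (3 - 3/2)² = (3/2)² = 9/4)
√(S(300, 577) + k(559)) = √((⅔)*300*(-71 + 577) + 9/4) = √((⅔)*300*506 + 9/4) = √(101200 + 9/4) = √(404809/4) = √404809/2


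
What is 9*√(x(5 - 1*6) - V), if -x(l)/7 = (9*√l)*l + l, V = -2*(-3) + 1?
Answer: 27*√7*√I ≈ 50.512 + 50.512*I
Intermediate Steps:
V = 7 (V = 6 + 1 = 7)
x(l) = -63*l^(3/2) - 7*l (x(l) = -7*((9*√l)*l + l) = -7*(9*l^(3/2) + l) = -7*(l + 9*l^(3/2)) = -63*l^(3/2) - 7*l)
9*√(x(5 - 1*6) - V) = 9*√((-63*(5 - 1*6)^(3/2) - 7*(5 - 1*6)) - 1*7) = 9*√((-63*(5 - 6)^(3/2) - 7*(5 - 6)) - 7) = 9*√((-(-63)*I - 7*(-1)) - 7) = 9*√((-(-63)*I + 7) - 7) = 9*√((63*I + 7) - 7) = 9*√((7 + 63*I) - 7) = 9*√(63*I) = 9*(3*√7*√I) = 27*√7*√I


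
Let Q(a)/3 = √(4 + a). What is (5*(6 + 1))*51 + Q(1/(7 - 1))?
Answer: 1785 + 5*√6/2 ≈ 1791.1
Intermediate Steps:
Q(a) = 3*√(4 + a)
(5*(6 + 1))*51 + Q(1/(7 - 1)) = (5*(6 + 1))*51 + 3*√(4 + 1/(7 - 1)) = (5*7)*51 + 3*√(4 + 1/6) = 35*51 + 3*√(4 + ⅙) = 1785 + 3*√(25/6) = 1785 + 3*(5*√6/6) = 1785 + 5*√6/2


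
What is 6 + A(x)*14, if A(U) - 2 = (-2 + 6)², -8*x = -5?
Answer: 258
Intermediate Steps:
x = 5/8 (x = -⅛*(-5) = 5/8 ≈ 0.62500)
A(U) = 18 (A(U) = 2 + (-2 + 6)² = 2 + 4² = 2 + 16 = 18)
6 + A(x)*14 = 6 + 18*14 = 6 + 252 = 258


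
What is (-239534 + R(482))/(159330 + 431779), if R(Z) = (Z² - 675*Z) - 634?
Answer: -333194/591109 ≈ -0.56368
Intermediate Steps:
R(Z) = -634 + Z² - 675*Z
(-239534 + R(482))/(159330 + 431779) = (-239534 + (-634 + 482² - 675*482))/(159330 + 431779) = (-239534 + (-634 + 232324 - 325350))/591109 = (-239534 - 93660)*(1/591109) = -333194*1/591109 = -333194/591109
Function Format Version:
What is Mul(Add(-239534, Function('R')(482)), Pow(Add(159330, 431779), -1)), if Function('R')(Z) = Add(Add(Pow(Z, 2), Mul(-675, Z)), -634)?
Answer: Rational(-333194, 591109) ≈ -0.56368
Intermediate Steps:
Function('R')(Z) = Add(-634, Pow(Z, 2), Mul(-675, Z))
Mul(Add(-239534, Function('R')(482)), Pow(Add(159330, 431779), -1)) = Mul(Add(-239534, Add(-634, Pow(482, 2), Mul(-675, 482))), Pow(Add(159330, 431779), -1)) = Mul(Add(-239534, Add(-634, 232324, -325350)), Pow(591109, -1)) = Mul(Add(-239534, -93660), Rational(1, 591109)) = Mul(-333194, Rational(1, 591109)) = Rational(-333194, 591109)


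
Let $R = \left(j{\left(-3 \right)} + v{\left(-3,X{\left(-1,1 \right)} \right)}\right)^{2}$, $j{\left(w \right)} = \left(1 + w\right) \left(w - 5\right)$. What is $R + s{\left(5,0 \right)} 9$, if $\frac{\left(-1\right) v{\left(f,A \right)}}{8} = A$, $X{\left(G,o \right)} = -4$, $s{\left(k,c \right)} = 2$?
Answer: $2322$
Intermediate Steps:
$v{\left(f,A \right)} = - 8 A$
$j{\left(w \right)} = \left(1 + w\right) \left(-5 + w\right)$
$R = 2304$ ($R = \left(\left(-5 + \left(-3\right)^{2} - -12\right) - -32\right)^{2} = \left(\left(-5 + 9 + 12\right) + 32\right)^{2} = \left(16 + 32\right)^{2} = 48^{2} = 2304$)
$R + s{\left(5,0 \right)} 9 = 2304 + 2 \cdot 9 = 2304 + 18 = 2322$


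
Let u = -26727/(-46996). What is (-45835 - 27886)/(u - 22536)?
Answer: 3464592116/1059075129 ≈ 3.2713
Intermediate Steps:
u = 26727/46996 (u = -26727*(-1/46996) = 26727/46996 ≈ 0.56871)
(-45835 - 27886)/(u - 22536) = (-45835 - 27886)/(26727/46996 - 22536) = -73721/(-1059075129/46996) = -73721*(-46996/1059075129) = 3464592116/1059075129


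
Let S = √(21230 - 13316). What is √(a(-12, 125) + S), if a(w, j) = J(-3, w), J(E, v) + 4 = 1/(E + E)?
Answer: √(-150 + 36*√7914)/6 ≈ 9.2084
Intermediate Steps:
J(E, v) = -4 + 1/(2*E) (J(E, v) = -4 + 1/(E + E) = -4 + 1/(2*E))
a(w, j) = -25/6 (a(w, j) = -4 + (½)/(-3) = -4 + (½)*(-⅓) = -4 - ⅙ = -25/6)
S = √7914 ≈ 88.961
√(a(-12, 125) + S) = √(-25/6 + √7914)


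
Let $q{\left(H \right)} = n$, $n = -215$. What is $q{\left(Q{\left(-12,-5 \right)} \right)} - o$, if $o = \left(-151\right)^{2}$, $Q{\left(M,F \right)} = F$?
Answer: $-23016$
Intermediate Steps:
$o = 22801$
$q{\left(H \right)} = -215$
$q{\left(Q{\left(-12,-5 \right)} \right)} - o = -215 - 22801 = -23016$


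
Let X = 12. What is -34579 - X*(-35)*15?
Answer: -28279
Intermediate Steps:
-34579 - X*(-35)*15 = -34579 - 12*(-35)*15 = -34579 - (-420)*15 = -34579 - 1*(-6300) = -34579 + 6300 = -28279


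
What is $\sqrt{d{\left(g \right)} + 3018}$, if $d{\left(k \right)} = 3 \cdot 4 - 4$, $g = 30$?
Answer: $\sqrt{3026} \approx 55.009$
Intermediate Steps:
$d{\left(k \right)} = 8$ ($d{\left(k \right)} = 12 - 4 = 8$)
$\sqrt{d{\left(g \right)} + 3018} = \sqrt{8 + 3018} = \sqrt{3026}$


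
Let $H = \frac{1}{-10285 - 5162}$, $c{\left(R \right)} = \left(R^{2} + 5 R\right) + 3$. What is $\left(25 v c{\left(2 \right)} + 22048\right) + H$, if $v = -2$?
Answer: $\frac{327445505}{15447} \approx 21198.0$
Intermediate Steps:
$c{\left(R \right)} = 3 + R^{2} + 5 R$
$H = - \frac{1}{15447}$ ($H = \frac{1}{-15447} = - \frac{1}{15447} \approx -6.4738 \cdot 10^{-5}$)
$\left(25 v c{\left(2 \right)} + 22048\right) + H = \left(25 \left(-2\right) \left(3 + 2^{2} + 5 \cdot 2\right) + 22048\right) - \frac{1}{15447} = \left(- 50 \left(3 + 4 + 10\right) + 22048\right) - \frac{1}{15447} = \left(\left(-50\right) 17 + 22048\right) - \frac{1}{15447} = \left(-850 + 22048\right) - \frac{1}{15447} = 21198 - \frac{1}{15447} = \frac{327445505}{15447}$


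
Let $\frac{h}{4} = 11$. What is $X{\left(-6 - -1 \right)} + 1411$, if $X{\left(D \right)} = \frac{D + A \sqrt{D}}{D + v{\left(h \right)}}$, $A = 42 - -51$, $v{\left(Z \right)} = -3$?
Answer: $\frac{11293}{8} - \frac{93 i \sqrt{5}}{8} \approx 1411.6 - 25.994 i$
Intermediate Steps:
$h = 44$ ($h = 4 \cdot 11 = 44$)
$A = 93$ ($A = 42 + 51 = 93$)
$X{\left(D \right)} = \frac{D + 93 \sqrt{D}}{-3 + D}$ ($X{\left(D \right)} = \frac{D + 93 \sqrt{D}}{D - 3} = \frac{D + 93 \sqrt{D}}{-3 + D}$)
$X{\left(-6 - -1 \right)} + 1411 = \frac{\left(-6 - -1\right) + 93 \sqrt{-6 - -1}}{-3 - 5} + 1411 = \frac{\left(-6 + 1\right) + 93 \sqrt{-6 + 1}}{-3 + \left(-6 + 1\right)} + 1411 = \frac{-5 + 93 \sqrt{-5}}{-3 - 5} + 1411 = \frac{-5 + 93 i \sqrt{5}}{-8} + 1411 = - \frac{-5 + 93 i \sqrt{5}}{8} + 1411 = \left(\frac{5}{8} - \frac{93 i \sqrt{5}}{8}\right) + 1411 = \frac{11293}{8} - \frac{93 i \sqrt{5}}{8}$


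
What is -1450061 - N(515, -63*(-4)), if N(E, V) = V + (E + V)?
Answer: -1451080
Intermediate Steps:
N(E, V) = E + 2*V
-1450061 - N(515, -63*(-4)) = -1450061 - (515 + 2*(-63*(-4))) = -1450061 - (515 + 2*252) = -1450061 - (515 + 504) = -1450061 - 1*1019 = -1450061 - 1019 = -1451080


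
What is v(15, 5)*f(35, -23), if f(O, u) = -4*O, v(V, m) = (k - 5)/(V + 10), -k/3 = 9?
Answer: 896/5 ≈ 179.20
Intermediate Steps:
k = -27 (k = -3*9 = -27)
v(V, m) = -32/(10 + V) (v(V, m) = (-27 - 5)/(V + 10) = -32/(10 + V))
v(15, 5)*f(35, -23) = (-32/(10 + 15))*(-4*35) = -32/25*(-140) = 896/5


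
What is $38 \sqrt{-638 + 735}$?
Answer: $38 \sqrt{97} \approx 374.26$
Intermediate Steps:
$38 \sqrt{-638 + 735} = 38 \sqrt{97}$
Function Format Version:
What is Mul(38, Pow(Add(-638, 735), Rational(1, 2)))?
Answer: Mul(38, Pow(97, Rational(1, 2))) ≈ 374.26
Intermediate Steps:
Mul(38, Pow(Add(-638, 735), Rational(1, 2))) = Mul(38, Pow(97, Rational(1, 2)))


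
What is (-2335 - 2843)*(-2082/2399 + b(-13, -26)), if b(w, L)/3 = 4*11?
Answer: -1628926308/2399 ≈ -6.7900e+5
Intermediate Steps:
b(w, L) = 132 (b(w, L) = 3*(4*11) = 3*44 = 132)
(-2335 - 2843)*(-2082/2399 + b(-13, -26)) = (-2335 - 2843)*(-2082/2399 + 132) = -5178*(-2082*1/2399 + 132) = -5178*(-2082/2399 + 132) = -5178*314586/2399 = -1628926308/2399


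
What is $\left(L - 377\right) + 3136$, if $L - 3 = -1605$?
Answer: $1157$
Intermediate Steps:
$L = -1602$ ($L = 3 - 1605 = -1602$)
$\left(L - 377\right) + 3136 = \left(-1602 - 377\right) + 3136 = -1979 + 3136 = 1157$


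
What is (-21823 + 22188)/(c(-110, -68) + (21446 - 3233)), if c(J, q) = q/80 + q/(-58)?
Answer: 211700/10563727 ≈ 0.020040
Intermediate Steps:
c(J, q) = -11*q/2320 (c(J, q) = q*(1/80) + q*(-1/58) = q/80 - q/58 = -11*q/2320)
(-21823 + 22188)/(c(-110, -68) + (21446 - 3233)) = (-21823 + 22188)/(-11/2320*(-68) + (21446 - 3233)) = 365/(187/580 + 18213) = 365/(10563727/580) = 365*(580/10563727) = 211700/10563727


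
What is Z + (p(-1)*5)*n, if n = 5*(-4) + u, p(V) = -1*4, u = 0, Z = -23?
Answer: 377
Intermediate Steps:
p(V) = -4
n = -20 (n = 5*(-4) + 0 = -20 + 0 = -20)
Z + (p(-1)*5)*n = -23 - 4*5*(-20) = -23 - 20*(-20) = -23 + 400 = 377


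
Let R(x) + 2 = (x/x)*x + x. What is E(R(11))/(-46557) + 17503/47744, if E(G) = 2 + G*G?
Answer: 265231361/740939136 ≈ 0.35797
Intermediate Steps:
R(x) = -2 + 2*x (R(x) = -2 + ((x/x)*x + x) = -2 + (1*x + x) = -2 + (x + x) = -2 + 2*x)
E(G) = 2 + G**2
E(R(11))/(-46557) + 17503/47744 = (2 + (-2 + 2*11)**2)/(-46557) + 17503/47744 = (2 + (-2 + 22)**2)*(-1/46557) + 17503*(1/47744) = (2 + 20**2)*(-1/46557) + 17503/47744 = (2 + 400)*(-1/46557) + 17503/47744 = 402*(-1/46557) + 17503/47744 = -134/15519 + 17503/47744 = 265231361/740939136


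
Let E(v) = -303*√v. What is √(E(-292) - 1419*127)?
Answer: √(-180213 - 606*I*√73) ≈ 6.098 - 424.56*I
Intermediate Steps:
√(E(-292) - 1419*127) = √(-606*I*√73 - 1419*127) = √(-606*I*√73 - 180213) = √(-180213 - 606*I*√73)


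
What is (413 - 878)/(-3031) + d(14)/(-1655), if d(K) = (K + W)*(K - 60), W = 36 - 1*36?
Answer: 2721539/5016305 ≈ 0.54254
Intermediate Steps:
W = 0 (W = 36 - 36 = 0)
d(K) = K*(-60 + K) (d(K) = (K + 0)*(K - 60) = K*(-60 + K))
(413 - 878)/(-3031) + d(14)/(-1655) = (413 - 878)/(-3031) + (14*(-60 + 14))/(-1655) = -465*(-1/3031) + (14*(-46))*(-1/1655) = 465/3031 - 644*(-1/1655) = 465/3031 + 644/1655 = 2721539/5016305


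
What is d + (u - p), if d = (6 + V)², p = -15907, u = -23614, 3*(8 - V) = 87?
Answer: -7482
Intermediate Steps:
V = -21 (V = 8 - ⅓*87 = 8 - 29 = -21)
d = 225 (d = (6 - 21)² = (-15)² = 225)
d + (u - p) = 225 + (-23614 - 1*(-15907)) = 225 + (-23614 + 15907) = 225 - 7707 = -7482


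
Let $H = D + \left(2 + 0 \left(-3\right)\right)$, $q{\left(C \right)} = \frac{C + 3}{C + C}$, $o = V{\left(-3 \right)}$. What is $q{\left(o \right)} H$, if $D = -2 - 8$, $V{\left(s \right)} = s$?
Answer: $0$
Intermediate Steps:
$o = -3$
$D = -10$ ($D = -2 - 8 = -10$)
$q{\left(C \right)} = \frac{3 + C}{2 C}$
$H = -8$ ($H = -10 + \left(2 + 0 \left(-3\right)\right) = -10 + \left(2 + 0\right) = -10 + 2 = -8$)
$q{\left(o \right)} H = \frac{3 - 3}{2 \left(-3\right)} \left(-8\right) = \frac{1}{2} \left(- \frac{1}{3}\right) 0 \left(-8\right) = 0 \left(-8\right) = 0$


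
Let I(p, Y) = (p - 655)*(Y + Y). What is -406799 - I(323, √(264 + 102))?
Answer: -406799 + 664*√366 ≈ -3.9410e+5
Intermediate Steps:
I(p, Y) = 2*Y*(-655 + p) (I(p, Y) = (-655 + p)*(2*Y) = 2*Y*(-655 + p))
-406799 - I(323, √(264 + 102)) = -406799 - 2*√(264 + 102)*(-655 + 323) = -406799 - 2*√366*(-332) = -406799 - (-664)*√366 = -406799 + 664*√366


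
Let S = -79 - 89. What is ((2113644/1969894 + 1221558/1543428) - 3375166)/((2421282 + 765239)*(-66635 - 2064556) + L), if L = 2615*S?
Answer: 855151149141857869/1720628739370791648386766 ≈ 4.9700e-7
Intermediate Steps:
S = -168
L = -439320 (L = 2615*(-168) = -439320)
((2113644/1969894 + 1221558/1543428) - 3375166)/((2421282 + 765239)*(-66635 - 2064556) + L) = ((2113644/1969894 + 1221558/1543428) - 3375166)/((2421282 + 765239)*(-66635 - 2064556) - 439320) = ((2113644*(1/1969894) + 1221558*(1/1543428)) - 3375166)/(3186521*(-2131191) - 439320) = ((1056822/984947 + 203593/257238) - 3375166)/(-6791084876511 - 439320) = (472383092207/253365796386 - 3375166)/(-6791085315831) = -855151149141857869/253365796386*(-1/6791085315831) = 855151149141857869/1720628739370791648386766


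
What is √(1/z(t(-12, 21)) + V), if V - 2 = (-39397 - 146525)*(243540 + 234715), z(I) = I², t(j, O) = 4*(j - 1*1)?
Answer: 3*I*√26714956999559/52 ≈ 2.9819e+5*I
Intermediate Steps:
t(j, O) = -4 + 4*j (t(j, O) = 4*(j - 1) = 4*(-1 + j) = -4 + 4*j)
V = -88918126108 (V = 2 + (-39397 - 146525)*(243540 + 234715) = 2 - 185922*478255 = 2 - 88918126110 = -88918126108)
√(1/z(t(-12, 21)) + V) = √(1/((-4 + 4*(-12))²) - 88918126108) = √(1/((-4 - 48)²) - 88918126108) = √(1/((-52)²) - 88918126108) = √(1/2704 - 88918126108) = √(-240434612996031/2704) = 3*I*√26714956999559/52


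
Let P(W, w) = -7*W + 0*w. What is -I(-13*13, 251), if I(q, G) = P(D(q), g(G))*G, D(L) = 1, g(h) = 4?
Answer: 1757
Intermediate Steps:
P(W, w) = -7*W (P(W, w) = -7*W + 0 = -7*W)
I(q, G) = -7*G (I(q, G) = (-7*1)*G = -7*G)
-I(-13*13, 251) = -(-7)*251 = -1*(-1757) = 1757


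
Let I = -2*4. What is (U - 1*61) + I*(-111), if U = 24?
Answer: 851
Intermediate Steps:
I = -8
(U - 1*61) + I*(-111) = (24 - 1*61) - 8*(-111) = (24 - 61) + 888 = -37 + 888 = 851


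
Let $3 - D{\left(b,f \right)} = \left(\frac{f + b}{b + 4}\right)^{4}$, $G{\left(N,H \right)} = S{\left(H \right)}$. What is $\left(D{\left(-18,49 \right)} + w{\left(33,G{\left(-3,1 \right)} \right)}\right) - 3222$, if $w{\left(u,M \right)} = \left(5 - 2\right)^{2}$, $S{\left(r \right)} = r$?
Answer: $- \frac{124238881}{38416} \approx -3234.0$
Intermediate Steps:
$G{\left(N,H \right)} = H$
$w{\left(u,M \right)} = 9$ ($w{\left(u,M \right)} = 3^{2} = 9$)
$D{\left(b,f \right)} = 3 - \frac{\left(b + f\right)^{4}}{\left(4 + b\right)^{4}}$ ($D{\left(b,f \right)} = 3 - \left(\frac{f + b}{b + 4}\right)^{4} = 3 - \left(\frac{b + f}{4 + b}\right)^{4} = 3 - \frac{\left(b + f\right)^{4}}{\left(4 + b\right)^{4}}$)
$\left(D{\left(-18,49 \right)} + w{\left(33,G{\left(-3,1 \right)} \right)}\right) - 3222 = \left(\left(3 - \frac{\left(-18 + 49\right)^{4}}{\left(4 - 18\right)^{4}}\right) + 9\right) - 3222 = \left(\left(3 - \frac{31^{4}}{38416}\right) + 9\right) - 3222 = \left(\left(3 - \frac{1}{38416} \cdot 923521\right) + 9\right) - 3222 = \left(\left(3 - \frac{923521}{38416}\right) + 9\right) - 3222 = \left(- \frac{808273}{38416} + 9\right) - 3222 = - \frac{462529}{38416} - 3222 = - \frac{124238881}{38416}$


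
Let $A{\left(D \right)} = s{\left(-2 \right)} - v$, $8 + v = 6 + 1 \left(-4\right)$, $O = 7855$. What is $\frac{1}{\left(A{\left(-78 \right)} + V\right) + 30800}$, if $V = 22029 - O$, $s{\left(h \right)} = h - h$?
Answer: $\frac{1}{44980} \approx 2.2232 \cdot 10^{-5}$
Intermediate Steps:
$s{\left(h \right)} = 0$
$v = -6$ ($v = -8 + \left(6 + 1 \left(-4\right)\right) = -8 + \left(6 - 4\right) = -8 + 2 = -6$)
$V = 14174$ ($V = 22029 - 7855 = 14174$)
$A{\left(D \right)} = 6$ ($A{\left(D \right)} = 0 - -6 = 0 + 6 = 6$)
$\frac{1}{\left(A{\left(-78 \right)} + V\right) + 30800} = \frac{1}{\left(6 + 14174\right) + 30800} = \frac{1}{14180 + 30800} = \frac{1}{44980}$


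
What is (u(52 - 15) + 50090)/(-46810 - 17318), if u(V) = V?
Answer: -16709/21376 ≈ -0.78167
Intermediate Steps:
(u(52 - 15) + 50090)/(-46810 - 17318) = ((52 - 15) + 50090)/(-46810 - 17318) = (37 + 50090)/(-64128) = 50127*(-1/64128) = -16709/21376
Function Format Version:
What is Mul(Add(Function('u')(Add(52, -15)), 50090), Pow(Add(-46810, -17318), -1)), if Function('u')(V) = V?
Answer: Rational(-16709, 21376) ≈ -0.78167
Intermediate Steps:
Mul(Add(Function('u')(Add(52, -15)), 50090), Pow(Add(-46810, -17318), -1)) = Mul(Add(Add(52, -15), 50090), Pow(Add(-46810, -17318), -1)) = Mul(Add(37, 50090), Pow(-64128, -1)) = Mul(50127, Rational(-1, 64128)) = Rational(-16709, 21376)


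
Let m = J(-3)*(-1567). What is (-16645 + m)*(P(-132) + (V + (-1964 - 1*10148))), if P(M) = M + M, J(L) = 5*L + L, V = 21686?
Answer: 107632910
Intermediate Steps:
J(L) = 6*L
P(M) = 2*M
m = 28206 (m = (6*(-3))*(-1567) = -18*(-1567) = 28206)
(-16645 + m)*(P(-132) + (V + (-1964 - 1*10148))) = (-16645 + 28206)*(2*(-132) + (21686 + (-1964 - 1*10148))) = 11561*(-264 + (21686 + (-1964 - 10148))) = 11561*(-264 + (21686 - 12112)) = 11561*(-264 + 9574) = 11561*9310 = 107632910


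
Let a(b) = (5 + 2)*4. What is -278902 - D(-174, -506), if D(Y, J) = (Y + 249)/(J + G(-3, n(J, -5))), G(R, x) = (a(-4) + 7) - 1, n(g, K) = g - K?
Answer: -131641669/472 ≈ -2.7890e+5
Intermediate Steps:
a(b) = 28 (a(b) = 7*4 = 28)
G(R, x) = 34 (G(R, x) = (28 + 7) - 1 = 35 - 1 = 34)
D(Y, J) = (249 + Y)/(34 + J) (D(Y, J) = (Y + 249)/(J + 34) = (249 + Y)/(34 + J))
-278902 - D(-174, -506) = -278902 - (249 - 174)/(34 - 506) = -278902 - 75/(-472) = -278902 - (-1)*75/472 = -278902 - 1*(-75/472) = -278902 + 75/472 = -131641669/472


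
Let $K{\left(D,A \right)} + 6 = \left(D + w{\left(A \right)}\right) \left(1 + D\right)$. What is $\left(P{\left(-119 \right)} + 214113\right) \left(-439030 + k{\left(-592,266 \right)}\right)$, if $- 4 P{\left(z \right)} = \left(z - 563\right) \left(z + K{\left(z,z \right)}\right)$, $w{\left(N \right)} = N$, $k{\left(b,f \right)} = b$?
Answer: $-2189811035695$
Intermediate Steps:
$K{\left(D,A \right)} = -6 + \left(1 + D\right) \left(A + D\right)$ ($K{\left(D,A \right)} = -6 + \left(D + A\right) \left(1 + D\right) = -6 + \left(A + D\right) \left(1 + D\right) = -6 + \left(1 + D\right) \left(A + D\right)$)
$P{\left(z \right)} = - \frac{\left(-563 + z\right) \left(-6 + 2 z^{2} + 3 z\right)}{4}$ ($P{\left(z \right)} = - \frac{\left(z - 563\right) \left(z + \left(-6 + z + z + z^{2} + z z\right)\right)}{4} = - \frac{\left(-563 + z\right) \left(z + \left(-6 + z + z + z^{2} + z^{2}\right)\right)}{4} = - \frac{\left(-563 + z\right) \left(z + \left(-6 + 2 z + 2 z^{2}\right)\right)}{4} = - \frac{\left(-563 + z\right) \left(-6 + 2 z^{2} + 3 z\right)}{4}$)
$\left(P{\left(-119 \right)} + 214113\right) \left(-439030 + k{\left(-592,266 \right)}\right) = \left(\left(- \frac{1689}{2} - \frac{\left(-119\right)^{3}}{2} + \frac{1123 \left(-119\right)^{2}}{4} + \frac{1695}{4} \left(-119\right)\right) + 214113\right) \left(-439030 - 592\right) = \left(\left(- \frac{1689}{2} - - \frac{1685159}{2} + \frac{1123}{4} \cdot 14161 - \frac{201705}{4}\right) + 214113\right) \left(-439622\right) = \left(\left(- \frac{1689}{2} + \frac{1685159}{2} + \frac{15902803}{4} - \frac{201705}{4}\right) + 214113\right) \left(-439622\right) = \left(\frac{9534019}{2} + 214113\right) \left(-439622\right) = \frac{9962245}{2} \left(-439622\right) = -2189811035695$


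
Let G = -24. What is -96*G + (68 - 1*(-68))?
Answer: 2440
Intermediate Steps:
-96*G + (68 - 1*(-68)) = -96*(-24) + (68 - 1*(-68)) = 2304 + (68 + 68) = 2304 + 136 = 2440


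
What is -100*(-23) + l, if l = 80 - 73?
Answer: 2307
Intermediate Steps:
l = 7
-100*(-23) + l = -100*(-23) + 7 = 2300 + 7 = 2307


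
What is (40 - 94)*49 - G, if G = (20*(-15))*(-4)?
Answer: -3846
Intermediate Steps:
G = 1200 (G = -300*(-4) = 1200)
(40 - 94)*49 - G = (40 - 94)*49 - 1*1200 = -54*49 - 1200 = -2646 - 1200 = -3846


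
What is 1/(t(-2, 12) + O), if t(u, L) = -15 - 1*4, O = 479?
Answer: 1/460 ≈ 0.0021739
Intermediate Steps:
t(u, L) = -19 (t(u, L) = -15 - 4 = -19)
1/(t(-2, 12) + O) = 1/(-19 + 479) = 1/460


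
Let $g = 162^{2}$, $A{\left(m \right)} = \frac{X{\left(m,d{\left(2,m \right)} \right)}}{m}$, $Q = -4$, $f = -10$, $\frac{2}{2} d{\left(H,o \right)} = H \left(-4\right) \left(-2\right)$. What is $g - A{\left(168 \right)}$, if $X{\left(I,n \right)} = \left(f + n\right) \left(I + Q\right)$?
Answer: $\frac{183667}{7} \approx 26238.0$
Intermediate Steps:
$d{\left(H,o \right)} = 8 H$ ($d{\left(H,o \right)} = H \left(-4\right) \left(-2\right) = - 4 H \left(-2\right) = 8 H$)
$X{\left(I,n \right)} = \left(-10 + n\right) \left(-4 + I\right)$ ($X{\left(I,n \right)} = \left(-10 + n\right) \left(I - 4\right) = \left(-10 + n\right) \left(-4 + I\right)$)
$A{\left(m \right)} = \frac{-24 + 6 m}{m}$ ($A{\left(m \right)} = \frac{40 - 10 m - 4 \cdot 8 \cdot 2 + m 8 \cdot 2}{m} = \frac{40 - 10 m - 64 + m 16}{m} = \frac{40 - 10 m - 64 + 16 m}{m} = \frac{-24 + 6 m}{m}$)
$g = 26244$
$g - A{\left(168 \right)} = 26244 - \left(6 - \frac{24}{168}\right) = 26244 - \left(6 - \frac{1}{7}\right) = 26244 - \frac{41}{7} = \frac{183667}{7}$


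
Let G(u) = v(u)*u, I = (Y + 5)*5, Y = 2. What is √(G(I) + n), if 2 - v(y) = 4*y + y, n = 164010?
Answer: √157955 ≈ 397.44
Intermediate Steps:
v(y) = 2 - 5*y (v(y) = 2 - (4*y + y) = 2 - 5*y)
I = 35 (I = (2 + 5)*5 = 7*5 = 35)
G(u) = u*(2 - 5*u) (G(u) = (2 - 5*u)*u = u*(2 - 5*u))
√(G(I) + n) = √(35*(2 - 5*35) + 164010) = √(35*(2 - 175) + 164010) = √(35*(-173) + 164010) = √(-6055 + 164010) = √157955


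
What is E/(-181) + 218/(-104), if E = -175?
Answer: -10629/9412 ≈ -1.1293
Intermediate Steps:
E/(-181) + 218/(-104) = -175/(-181) + 218/(-104) = -175*(-1/181) + 218*(-1/104) = 175/181 - 109/52 = -10629/9412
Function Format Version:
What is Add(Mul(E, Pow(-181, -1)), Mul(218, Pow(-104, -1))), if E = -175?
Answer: Rational(-10629, 9412) ≈ -1.1293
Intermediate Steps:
Add(Mul(E, Pow(-181, -1)), Mul(218, Pow(-104, -1))) = Add(Mul(-175, Pow(-181, -1)), Mul(218, Pow(-104, -1))) = Add(Mul(-175, Rational(-1, 181)), Mul(218, Rational(-1, 104))) = Add(Rational(175, 181), Rational(-109, 52)) = Rational(-10629, 9412)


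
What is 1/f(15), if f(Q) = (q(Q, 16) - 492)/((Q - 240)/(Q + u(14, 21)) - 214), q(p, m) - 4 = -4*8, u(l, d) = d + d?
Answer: 4141/9880 ≈ 0.41913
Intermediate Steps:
u(l, d) = 2*d
q(p, m) = -28 (q(p, m) = 4 - 4*8 = 4 - 32 = -28)
f(Q) = -520/(-214 + (-240 + Q)/(42 + Q)) (f(Q) = (-28 - 492)/((Q - 240)/(Q + 2*21) - 214) = -520/((-240 + Q)/(Q + 42) - 214) = -520/((-240 + Q)/(42 + Q) - 214) = -520/(-214 + (-240 + Q)/(42 + Q)))
1/f(15) = 1/(520*(42 + 15)/(3*(3076 + 71*15))) = 1/((520/3)*57/(3076 + 1065)) = 1/((520/3)*57/4141) = 1/((520/3)*(1/4141)*57) = 1/(9880/4141) = 4141/9880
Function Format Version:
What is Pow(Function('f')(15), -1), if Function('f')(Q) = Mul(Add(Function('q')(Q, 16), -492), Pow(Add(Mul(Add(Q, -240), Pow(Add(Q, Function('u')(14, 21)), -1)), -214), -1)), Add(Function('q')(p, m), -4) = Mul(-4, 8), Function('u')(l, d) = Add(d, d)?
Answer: Rational(4141, 9880) ≈ 0.41913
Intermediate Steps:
Function('u')(l, d) = Mul(2, d)
Function('q')(p, m) = -28 (Function('q')(p, m) = Add(4, Mul(-4, 8)) = Add(4, -32) = -28)
Function('f')(Q) = Mul(-520, Pow(Add(-214, Mul(Pow(Add(42, Q), -1), Add(-240, Q))), -1)) (Function('f')(Q) = Mul(Add(-28, -492), Pow(Add(Mul(Add(Q, -240), Pow(Add(Q, Mul(2, 21)), -1)), -214), -1)) = Mul(-520, Pow(Add(Mul(Add(-240, Q), Pow(Add(Q, 42), -1)), -214), -1)) = Mul(-520, Pow(Add(Mul(Add(-240, Q), Pow(Add(42, Q), -1)), -214), -1)) = Mul(-520, Pow(Add(Mul(Pow(Add(42, Q), -1), Add(-240, Q)), -214), -1)) = Mul(-520, Pow(Add(-214, Mul(Pow(Add(42, Q), -1), Add(-240, Q))), -1)))
Pow(Function('f')(15), -1) = Pow(Mul(Rational(520, 3), Pow(Add(3076, Mul(71, 15)), -1), Add(42, 15)), -1) = Pow(Mul(Rational(520, 3), Pow(Add(3076, 1065), -1), 57), -1) = Pow(Mul(Rational(520, 3), Pow(4141, -1), 57), -1) = Pow(Mul(Rational(520, 3), Rational(1, 4141), 57), -1) = Pow(Rational(9880, 4141), -1) = Rational(4141, 9880)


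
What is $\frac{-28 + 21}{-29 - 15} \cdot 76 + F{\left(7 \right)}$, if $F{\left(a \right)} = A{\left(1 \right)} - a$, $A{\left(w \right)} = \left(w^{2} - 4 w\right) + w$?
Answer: $\frac{34}{11} \approx 3.0909$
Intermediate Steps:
$A{\left(w \right)} = w^{2} - 3 w$
$F{\left(a \right)} = -2 - a$ ($F{\left(a \right)} = 1 \left(-3 + 1\right) - a = 1 \left(-2\right) - a = -2 - a$)
$\frac{-28 + 21}{-29 - 15} \cdot 76 + F{\left(7 \right)} = \frac{-28 + 21}{-29 - 15} \cdot 76 - 9 = - \frac{7}{-44} \cdot 76 - 9 = \left(-7\right) \left(- \frac{1}{44}\right) 76 - 9 = \frac{7}{44} \cdot 76 - 9 = \frac{133}{11} - 9 = \frac{34}{11}$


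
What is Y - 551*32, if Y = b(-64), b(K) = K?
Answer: -17696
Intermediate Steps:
Y = -64
Y - 551*32 = -64 - 551*32 = -64 - 17632 = -17696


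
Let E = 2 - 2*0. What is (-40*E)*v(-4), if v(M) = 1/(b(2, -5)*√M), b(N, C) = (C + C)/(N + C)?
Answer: 12*I ≈ 12.0*I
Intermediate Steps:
b(N, C) = 2*C/(C + N) (b(N, C) = (2*C)/(C + N) = 2*C/(C + N))
E = 2 (E = 2 + 0 = 2)
v(M) = 3/(10*√M) (v(M) = 1/((2*(-5)/(-5 + 2))*√M) = 1/((2*(-5)/(-3))*√M) = 1/((2*(-5)*(-⅓))*√M) = 1/(10*√M/3) = 3/(10*√M))
(-40*E)*v(-4) = (-40*2)*(3/(10*√(-4))) = -24*(-I/2) = -(-12)*I = 12*I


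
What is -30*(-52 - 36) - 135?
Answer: 2505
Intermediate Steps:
-30*(-52 - 36) - 135 = -30*(-88) - 135 = 2640 - 135 = 2505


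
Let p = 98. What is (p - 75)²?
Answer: 529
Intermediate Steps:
(p - 75)² = (98 - 75)² = 23² = 529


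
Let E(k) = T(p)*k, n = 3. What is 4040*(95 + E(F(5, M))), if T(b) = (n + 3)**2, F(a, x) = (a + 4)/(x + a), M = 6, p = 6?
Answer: 5530760/11 ≈ 5.0280e+5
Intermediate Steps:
F(a, x) = (4 + a)/(a + x)
T(b) = 36 (T(b) = (3 + 3)**2 = 6**2 = 36)
E(k) = 36*k
4040*(95 + E(F(5, M))) = 4040*(95 + 36*((4 + 5)/(5 + 6))) = 4040*(95 + 36*(9/11)) = 4040*(95 + 324/11) = 4040*(1369/11) = 5530760/11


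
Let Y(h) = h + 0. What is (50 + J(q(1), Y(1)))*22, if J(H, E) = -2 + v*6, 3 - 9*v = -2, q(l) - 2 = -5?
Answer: 3388/3 ≈ 1129.3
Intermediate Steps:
q(l) = -3 (q(l) = 2 - 5 = -3)
Y(h) = h
v = 5/9 (v = ⅓ - ⅑*(-2) = ⅓ + 2/9 = 5/9 ≈ 0.55556)
J(H, E) = 4/3 (J(H, E) = -2 + (5/9)*6 = -2 + 10/3 = 4/3)
(50 + J(q(1), Y(1)))*22 = (50 + 4/3)*22 = (154/3)*22 = 3388/3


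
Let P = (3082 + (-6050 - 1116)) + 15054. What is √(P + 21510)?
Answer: 4*√2030 ≈ 180.22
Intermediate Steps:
P = 10970 (P = (3082 - 7166) + 15054 = -4084 + 15054 = 10970)
√(P + 21510) = √(10970 + 21510) = √32480 = 4*√2030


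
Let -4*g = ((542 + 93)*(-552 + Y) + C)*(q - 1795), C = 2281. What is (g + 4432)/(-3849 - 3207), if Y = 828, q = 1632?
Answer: -28956911/28224 ≈ -1026.0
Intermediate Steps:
g = 28939183/4 (g = -((542 + 93)*(-552 + 828) + 2281)*(1632 - 1795)/4 = -(635*276 + 2281)*(-163)/4 = -(175260 + 2281)*(-163)/4 = -177541*(-163)/4 = -1/4*(-28939183) = 28939183/4 ≈ 7.2348e+6)
(g + 4432)/(-3849 - 3207) = (28939183/4 + 4432)/(-3849 - 3207) = (28956911/4)/(-7056) = (28956911/4)*(-1/7056) = -28956911/28224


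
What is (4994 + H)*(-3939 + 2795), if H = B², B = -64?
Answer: -10398960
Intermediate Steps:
H = 4096 (H = (-64)² = 4096)
(4994 + H)*(-3939 + 2795) = (4994 + 4096)*(-3939 + 2795) = 9090*(-1144) = -10398960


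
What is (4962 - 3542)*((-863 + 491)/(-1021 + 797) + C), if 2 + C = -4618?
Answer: -91812585/14 ≈ -6.5580e+6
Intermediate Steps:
C = -4620 (C = -2 - 4618 = -4620)
(4962 - 3542)*((-863 + 491)/(-1021 + 797) + C) = (4962 - 3542)*((-863 + 491)/(-1021 + 797) - 4620) = 1420*(-372/(-224) - 4620) = 1420*(-372*(-1/224) - 4620) = 1420*(93/56 - 4620) = 1420*(-258627/56) = -91812585/14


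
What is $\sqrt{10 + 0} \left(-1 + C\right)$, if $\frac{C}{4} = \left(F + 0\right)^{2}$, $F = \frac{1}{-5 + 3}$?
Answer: $0$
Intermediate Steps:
$F = - \frac{1}{2}$ ($F = \frac{1}{-2} = - \frac{1}{2} \approx -0.5$)
$C = 1$ ($C = 4 \left(- \frac{1}{2} + 0\right)^{2} = 4 \left(- \frac{1}{2}\right)^{2} = 4 \cdot \frac{1}{4} = 1$)
$\sqrt{10 + 0} \left(-1 + C\right) = \sqrt{10 + 0} \left(-1 + 1\right) = \sqrt{10} \cdot 0 = 0$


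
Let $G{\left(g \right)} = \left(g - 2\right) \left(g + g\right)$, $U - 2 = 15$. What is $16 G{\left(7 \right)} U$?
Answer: $19040$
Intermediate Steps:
$U = 17$ ($U = 2 + 15 = 17$)
$G{\left(g \right)} = 2 g \left(-2 + g\right)$ ($G{\left(g \right)} = \left(-2 + g\right) 2 g = 2 g \left(-2 + g\right)$)
$16 G{\left(7 \right)} U = 16 \cdot 2 \cdot 7 \left(-2 + 7\right) 17 = 16 \cdot 2 \cdot 7 \cdot 5 \cdot 17 = 16 \cdot 70 \cdot 17 = 1120 \cdot 17 = 19040$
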